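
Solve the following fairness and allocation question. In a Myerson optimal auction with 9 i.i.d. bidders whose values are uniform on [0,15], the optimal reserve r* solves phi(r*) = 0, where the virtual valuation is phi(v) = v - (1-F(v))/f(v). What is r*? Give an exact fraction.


Step 1: For U[0,15], F(v) = v/15 and f(v) = 1/15
Step 2: phi(v) = v - (1 - v/15)/(1/15) = v - (15 - v) = 2v - 15
Step 3: Set phi(r*) = 0: 2r* - 15 = 0
Step 4: r* = 15/2 (the number of bidders n = 9 does not enter)

15/2


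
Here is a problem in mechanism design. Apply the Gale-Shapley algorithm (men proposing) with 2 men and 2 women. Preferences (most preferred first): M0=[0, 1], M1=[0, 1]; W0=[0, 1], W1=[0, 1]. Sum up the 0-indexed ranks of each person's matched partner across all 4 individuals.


Step 1: Run Gale-Shapley (men propose, women hold best offer):
  M0 proposes to W0; she accepts
  M1 proposes to W0; rejected
  M1 proposes to W1; she accepts
Step 2: Final matching: W0-M0, W1-M1
Step 3: 0-indexed ranks (man's rank of his match, then woman's): 0 + 0 + 1 + 1
Step 4: Total rank sum = 2

2


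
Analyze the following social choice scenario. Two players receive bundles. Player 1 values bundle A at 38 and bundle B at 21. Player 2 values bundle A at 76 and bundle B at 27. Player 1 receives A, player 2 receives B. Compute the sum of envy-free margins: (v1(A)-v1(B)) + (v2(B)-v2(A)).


Step 1: Player 1's margin = v1(A) - v1(B) = 38 - 21 = 17
Step 2: Player 2's margin = v2(B) - v2(A) = 27 - 76 = -49
Step 3: Total margin = 17 + -49 = -32

-32


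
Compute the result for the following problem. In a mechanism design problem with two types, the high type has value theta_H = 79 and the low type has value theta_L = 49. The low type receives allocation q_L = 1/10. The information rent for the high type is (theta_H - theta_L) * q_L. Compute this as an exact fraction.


Step 1: theta_H - theta_L = 79 - 49 = 30
Step 2: Information rent = (theta_H - theta_L) * q_L
Step 3: = 30 * 1/10
Step 4: = 3

3


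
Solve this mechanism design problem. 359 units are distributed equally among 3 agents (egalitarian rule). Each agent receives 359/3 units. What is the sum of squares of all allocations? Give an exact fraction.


Step 1: Each agent's share = 359/3
Step 2: Square of each share = (359/3)^2 = 128881/9
Step 3: Sum of squares = 3 * 128881/9 = 128881/3

128881/3


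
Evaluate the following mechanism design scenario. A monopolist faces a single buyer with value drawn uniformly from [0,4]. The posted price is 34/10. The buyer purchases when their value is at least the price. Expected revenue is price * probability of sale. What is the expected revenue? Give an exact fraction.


Step 1: Posted price r = 17/5, value support [0,4]
Step 2: P(v >= r) = (4 - 17/5)/4 = 3/20
Step 3: Expected revenue = r * P(v >= r) = 17/5 * 3/20
Step 4: Revenue = 51/100

51/100


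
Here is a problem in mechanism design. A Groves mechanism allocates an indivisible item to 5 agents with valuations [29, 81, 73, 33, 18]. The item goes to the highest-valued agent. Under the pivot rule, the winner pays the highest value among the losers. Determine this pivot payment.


Step 1: The efficient winner is agent 1 with value 81
Step 2: Other agents' values: [29, 73, 33, 18]
Step 3: Pivot payment = max(others) = 73
Step 4: The winner pays 73

73


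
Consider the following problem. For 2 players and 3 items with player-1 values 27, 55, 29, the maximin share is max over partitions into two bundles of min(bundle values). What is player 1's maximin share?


Step 1: Item values = 27, 55, 29
Step 2: Enumerate all 2-bundle partitions and take the smaller bundle:
  Partition 1: {27} vs {55,29} -> bundles 27, 84; min = 27
  Partition 2: {55} vs {27,29} -> bundles 55, 56; min = 55
  Partition 3: {29} vs {27,55} -> bundles 29, 82; min = 29
Step 3: MMS = max(27, 55, 29) = 55

55


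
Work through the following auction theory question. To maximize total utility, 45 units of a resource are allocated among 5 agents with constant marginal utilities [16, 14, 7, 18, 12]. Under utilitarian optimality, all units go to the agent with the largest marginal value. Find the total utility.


Step 1: The marginal utilities are [16, 14, 7, 18, 12]
Step 2: The highest marginal utility is 18
Step 3: All 45 units go to that agent
Step 4: Total utility = 18 * 45 = 810

810


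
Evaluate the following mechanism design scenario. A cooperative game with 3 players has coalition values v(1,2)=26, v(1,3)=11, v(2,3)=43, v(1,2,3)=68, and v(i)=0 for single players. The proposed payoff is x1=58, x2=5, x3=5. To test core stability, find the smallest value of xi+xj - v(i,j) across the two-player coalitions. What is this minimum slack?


Step 1: Slack for coalition (1,2): x1+x2 - v12 = 63 - 26 = 37
Step 2: Slack for coalition (1,3): x1+x3 - v13 = 63 - 11 = 52
Step 3: Slack for coalition (2,3): x2+x3 - v23 = 10 - 43 = -33
Step 4: Minimum slack = min(37, 52, -33) = -33, attained by (2,3); coalition (2,3) can block (slack < 0), so the allocation is not in the core

-33


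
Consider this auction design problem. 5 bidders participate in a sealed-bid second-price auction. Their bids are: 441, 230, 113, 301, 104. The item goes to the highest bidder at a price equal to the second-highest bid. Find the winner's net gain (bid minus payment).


Step 1: Sort bids in descending order: 441, 301, 230, 113, 104
Step 2: The winning bid is the highest: 441
Step 3: The payment equals the second-highest bid: 301
Step 4: Surplus = winner's bid - payment = 441 - 301 = 140

140


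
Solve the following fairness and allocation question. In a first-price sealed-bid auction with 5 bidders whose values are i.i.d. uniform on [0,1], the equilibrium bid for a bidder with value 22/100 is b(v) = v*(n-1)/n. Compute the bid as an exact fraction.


Step 1: The symmetric BNE bidding function is b(v) = v * (n-1) / n
Step 2: Substitute v = 11/50 and n = 5
Step 3: b = 11/50 * 4/5
Step 4: b = 22/125

22/125


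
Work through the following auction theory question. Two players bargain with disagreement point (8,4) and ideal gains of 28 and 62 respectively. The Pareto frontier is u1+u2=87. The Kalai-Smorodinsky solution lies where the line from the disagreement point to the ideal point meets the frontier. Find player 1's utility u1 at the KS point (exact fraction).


Step 1: At the KS point, (u1-d1)/r1 = (u2-d2)/r2 = t and u1+u2 = 87
Step 2: u1 = d1 + r1*t and u2 = d2 + r2*t, so (d1 + r1*t) + (d2 + r2*t) = 87
Step 3: t = (87 - 8 - 4)/(28 + 62) = 75/90 = 5/6
Step 4: u1 = d1 + r1*t = 8 + 28 * 5/6 = 94/3
Step 5: (Check: u2 = d2 + r2*t = 167/3; u1+u2 = 94/3 + 167/3 = 87, on the frontier.)

94/3


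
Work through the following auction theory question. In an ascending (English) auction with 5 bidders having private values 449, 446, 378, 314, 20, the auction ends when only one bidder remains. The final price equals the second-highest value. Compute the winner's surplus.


Step 1: Identify the highest value: 449
Step 2: Identify the second-highest value: 446
Step 3: The final price = second-highest value = 446
Step 4: Surplus = 449 - 446 = 3

3


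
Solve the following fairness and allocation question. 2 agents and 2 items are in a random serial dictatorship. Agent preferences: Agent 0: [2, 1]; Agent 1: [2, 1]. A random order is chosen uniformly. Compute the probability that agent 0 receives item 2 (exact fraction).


Step 1: Agent 0 wants item 2
Step 2: There are 2 possible orderings of agents
Step 3: In 1 orderings, agent 0 gets item 2
Step 4: Probability = 1/2

1/2


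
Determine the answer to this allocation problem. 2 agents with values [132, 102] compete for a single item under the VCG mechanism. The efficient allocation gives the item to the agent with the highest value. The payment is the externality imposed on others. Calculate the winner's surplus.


Step 1: The winner is the agent with the highest value: agent 0 with value 132
Step 2: Values of other agents: [102]
Step 3: VCG payment = max of others' values = 102
Step 4: Surplus = 132 - 102 = 30

30


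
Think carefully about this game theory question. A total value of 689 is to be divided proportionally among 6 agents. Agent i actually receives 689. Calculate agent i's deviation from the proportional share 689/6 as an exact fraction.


Step 1: Proportional share = 689/6
Step 2: Agent's actual allocation = 689
Step 3: Excess = 689 - 689/6 = 3445/6

3445/6


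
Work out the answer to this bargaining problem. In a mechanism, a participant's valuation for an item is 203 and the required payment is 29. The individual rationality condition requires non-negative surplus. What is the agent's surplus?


Step 1: Surplus = value - payment = 203 - 29 = 174
Step 2: IR is satisfied (surplus >= 0)

174


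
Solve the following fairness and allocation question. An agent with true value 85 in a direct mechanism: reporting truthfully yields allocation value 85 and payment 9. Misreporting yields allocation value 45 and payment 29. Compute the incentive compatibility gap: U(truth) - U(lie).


Step 1: U(truth) = value - payment = 85 - 9 = 76
Step 2: U(lie) = allocation - payment = 45 - 29 = 16
Step 3: IC gap = 76 - 16 = 60

60


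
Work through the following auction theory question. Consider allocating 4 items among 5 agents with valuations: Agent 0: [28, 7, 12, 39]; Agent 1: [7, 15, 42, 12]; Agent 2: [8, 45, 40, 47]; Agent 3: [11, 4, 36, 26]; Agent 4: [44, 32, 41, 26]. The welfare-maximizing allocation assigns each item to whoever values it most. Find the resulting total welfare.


Step 1: For each item, find the maximum value among all agents.
Step 2: Item 0 -> Agent 4 (value 44)
Step 3: Item 1 -> Agent 2 (value 45)
Step 4: Item 2 -> Agent 1 (value 42)
Step 5: Item 3 -> Agent 2 (value 47)
Step 6: Total welfare = 44 + 45 + 42 + 47 = 178

178


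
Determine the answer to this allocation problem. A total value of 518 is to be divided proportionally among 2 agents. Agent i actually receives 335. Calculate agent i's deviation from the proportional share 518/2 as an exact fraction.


Step 1: Proportional share = 518/2 = 259
Step 2: Agent's actual allocation = 335
Step 3: Excess = 335 - 259 = 76

76


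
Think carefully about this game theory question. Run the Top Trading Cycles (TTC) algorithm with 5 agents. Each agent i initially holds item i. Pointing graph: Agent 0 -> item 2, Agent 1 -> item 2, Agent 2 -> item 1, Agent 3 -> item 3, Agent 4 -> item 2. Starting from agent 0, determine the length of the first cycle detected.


Step 1: Trace the pointer graph from agent 0: 0 -> 2 -> 1 -> 2
Step 2: A cycle is detected when we revisit agent 2
Step 3: The cycle is: 2 -> 1 -> 2
Step 4: Cycle length = 2

2


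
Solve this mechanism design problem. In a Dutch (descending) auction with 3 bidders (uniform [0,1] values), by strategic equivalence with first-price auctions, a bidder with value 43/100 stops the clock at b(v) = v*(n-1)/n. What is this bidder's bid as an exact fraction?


Step 1: Dutch auctions are strategically equivalent to first-price auctions
Step 2: The equilibrium bid is b(v) = v*(n-1)/n
Step 3: b = 43/100 * 2/3
Step 4: b = 43/150

43/150


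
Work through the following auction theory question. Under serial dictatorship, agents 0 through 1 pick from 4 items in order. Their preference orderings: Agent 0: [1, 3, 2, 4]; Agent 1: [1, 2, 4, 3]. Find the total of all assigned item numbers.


Step 1: Agent 0 picks item 1
Step 2: Agent 1 picks item 2
Step 3: Sum = 1 + 2 = 3

3


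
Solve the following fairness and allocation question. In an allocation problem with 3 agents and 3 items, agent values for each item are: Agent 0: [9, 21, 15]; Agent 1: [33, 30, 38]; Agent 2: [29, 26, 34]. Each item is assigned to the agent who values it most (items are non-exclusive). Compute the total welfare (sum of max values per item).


Step 1: For each item, find the maximum value among all agents.
Step 2: Item 0 -> Agent 1 (value 33)
Step 3: Item 1 -> Agent 1 (value 30)
Step 4: Item 2 -> Agent 1 (value 38)
Step 5: Total welfare = 33 + 30 + 38 = 101

101


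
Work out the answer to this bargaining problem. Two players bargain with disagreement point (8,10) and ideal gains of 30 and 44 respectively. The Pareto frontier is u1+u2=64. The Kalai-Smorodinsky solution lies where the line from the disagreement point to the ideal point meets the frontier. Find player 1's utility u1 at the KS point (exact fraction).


Step 1: At the KS point, (u1-d1)/r1 = (u2-d2)/r2 = t and u1+u2 = 64
Step 2: u1 = d1 + r1*t and u2 = d2 + r2*t, so (d1 + r1*t) + (d2 + r2*t) = 64
Step 3: t = (64 - 8 - 10)/(30 + 44) = 46/74 = 23/37
Step 4: u1 = d1 + r1*t = 8 + 30 * 23/37 = 986/37
Step 5: (Check: u2 = d2 + r2*t = 1382/37; u1+u2 = 986/37 + 1382/37 = 64, on the frontier.)

986/37


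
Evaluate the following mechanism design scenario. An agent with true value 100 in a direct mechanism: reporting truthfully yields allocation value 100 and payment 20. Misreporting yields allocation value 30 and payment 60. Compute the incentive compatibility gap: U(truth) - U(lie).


Step 1: U(truth) = value - payment = 100 - 20 = 80
Step 2: U(lie) = allocation - payment = 30 - 60 = -30
Step 3: IC gap = 80 - (-30) = 110

110


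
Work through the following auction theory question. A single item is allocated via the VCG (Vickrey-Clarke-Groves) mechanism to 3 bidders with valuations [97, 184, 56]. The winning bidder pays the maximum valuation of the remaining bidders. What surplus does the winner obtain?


Step 1: The winner is the agent with the highest value: agent 1 with value 184
Step 2: Values of other agents: [97, 56]
Step 3: VCG payment = max of others' values = 97
Step 4: Surplus = 184 - 97 = 87

87


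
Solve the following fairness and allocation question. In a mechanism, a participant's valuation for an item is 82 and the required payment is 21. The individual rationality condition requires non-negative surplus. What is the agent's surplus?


Step 1: Surplus = value - payment = 82 - 21 = 61
Step 2: IR is satisfied (surplus >= 0)

61


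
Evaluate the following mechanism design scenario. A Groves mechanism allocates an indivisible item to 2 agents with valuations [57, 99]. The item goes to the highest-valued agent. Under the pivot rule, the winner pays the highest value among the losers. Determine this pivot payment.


Step 1: The efficient winner is agent 1 with value 99
Step 2: Other agents' values: [57]
Step 3: Pivot payment = max(others) = 57
Step 4: The winner pays 57

57


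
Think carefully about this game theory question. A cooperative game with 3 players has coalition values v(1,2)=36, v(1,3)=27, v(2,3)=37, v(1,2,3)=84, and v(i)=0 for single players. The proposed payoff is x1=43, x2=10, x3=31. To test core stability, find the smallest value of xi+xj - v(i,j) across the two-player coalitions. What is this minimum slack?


Step 1: Slack for coalition (1,2): x1+x2 - v12 = 53 - 36 = 17
Step 2: Slack for coalition (1,3): x1+x3 - v13 = 74 - 27 = 47
Step 3: Slack for coalition (2,3): x2+x3 - v23 = 41 - 37 = 4
Step 4: Minimum slack = min(17, 47, 4) = 4, attained by (2,3); no pair can gain by deviating, so the allocation is in the core

4


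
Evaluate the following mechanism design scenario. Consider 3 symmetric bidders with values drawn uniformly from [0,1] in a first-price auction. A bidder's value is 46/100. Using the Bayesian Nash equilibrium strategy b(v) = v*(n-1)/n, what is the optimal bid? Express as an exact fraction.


Step 1: The symmetric BNE bidding function is b(v) = v * (n-1) / n
Step 2: Substitute v = 23/50 and n = 3
Step 3: b = 23/50 * 2/3
Step 4: b = 23/75

23/75


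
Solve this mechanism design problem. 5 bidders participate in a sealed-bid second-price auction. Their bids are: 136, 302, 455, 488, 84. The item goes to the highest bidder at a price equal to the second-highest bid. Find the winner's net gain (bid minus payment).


Step 1: Sort bids in descending order: 488, 455, 302, 136, 84
Step 2: The winning bid is the highest: 488
Step 3: The payment equals the second-highest bid: 455
Step 4: Surplus = winner's bid - payment = 488 - 455 = 33

33


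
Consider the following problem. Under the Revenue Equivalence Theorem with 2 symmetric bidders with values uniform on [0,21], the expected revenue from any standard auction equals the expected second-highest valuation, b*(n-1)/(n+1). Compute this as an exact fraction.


Step 1: By Revenue Equivalence, expected revenue = b*(n-1)/(n+1)
Step 2: Substituting n = 2, b = 21
Step 3: Revenue = 21*(2-1)/(2+1) = 21*1/3
Step 4: Revenue = 21/3 = 7

7


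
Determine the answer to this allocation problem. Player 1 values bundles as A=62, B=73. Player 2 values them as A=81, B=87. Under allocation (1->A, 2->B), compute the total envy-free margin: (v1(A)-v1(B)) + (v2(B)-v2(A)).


Step 1: Player 1's margin = v1(A) - v1(B) = 62 - 73 = -11
Step 2: Player 2's margin = v2(B) - v2(A) = 87 - 81 = 6
Step 3: Total margin = -11 + 6 = -5

-5


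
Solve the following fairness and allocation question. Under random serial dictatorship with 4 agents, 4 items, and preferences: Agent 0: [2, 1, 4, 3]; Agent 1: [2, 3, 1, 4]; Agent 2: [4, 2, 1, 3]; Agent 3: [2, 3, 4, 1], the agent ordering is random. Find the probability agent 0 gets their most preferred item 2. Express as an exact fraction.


Step 1: Agent 0 wants item 2
Step 2: There are 24 possible orderings of agents
Step 3: In 8 orderings, agent 0 gets item 2
Step 4: Probability = 8/24 = 1/3

1/3


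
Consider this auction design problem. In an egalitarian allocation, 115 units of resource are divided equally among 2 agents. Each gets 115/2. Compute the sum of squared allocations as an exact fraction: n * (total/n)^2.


Step 1: Each agent's share = 115/2
Step 2: Square of each share = (115/2)^2 = 13225/4
Step 3: Sum of squares = 2 * 13225/4 = 13225/2

13225/2


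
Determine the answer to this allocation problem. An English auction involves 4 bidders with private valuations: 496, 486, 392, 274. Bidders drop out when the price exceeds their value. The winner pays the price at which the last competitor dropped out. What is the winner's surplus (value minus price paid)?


Step 1: Identify the highest value: 496
Step 2: Identify the second-highest value: 486
Step 3: The final price = second-highest value = 486
Step 4: Surplus = 496 - 486 = 10

10


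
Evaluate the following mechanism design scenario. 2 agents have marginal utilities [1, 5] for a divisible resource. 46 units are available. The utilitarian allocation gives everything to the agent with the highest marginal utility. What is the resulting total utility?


Step 1: The marginal utilities are [1, 5]
Step 2: The highest marginal utility is 5
Step 3: All 46 units go to that agent
Step 4: Total utility = 5 * 46 = 230

230


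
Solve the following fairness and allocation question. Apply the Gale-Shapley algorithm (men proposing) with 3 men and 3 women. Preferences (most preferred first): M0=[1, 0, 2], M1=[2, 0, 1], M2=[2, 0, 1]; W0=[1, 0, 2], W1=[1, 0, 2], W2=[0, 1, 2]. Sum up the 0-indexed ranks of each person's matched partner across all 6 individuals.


Step 1: Run Gale-Shapley (men propose, women hold best offer):
  M0 proposes to W1; she accepts
  M1 proposes to W2; she accepts
  M2 proposes to W2; rejected
  M2 proposes to W0; she accepts
Step 2: Final matching: W0-M2, W1-M0, W2-M1
Step 3: 0-indexed ranks (man's rank of his match, then woman's): 1 + 2 + 0 + 1 + 0 + 1
Step 4: Total rank sum = 5

5


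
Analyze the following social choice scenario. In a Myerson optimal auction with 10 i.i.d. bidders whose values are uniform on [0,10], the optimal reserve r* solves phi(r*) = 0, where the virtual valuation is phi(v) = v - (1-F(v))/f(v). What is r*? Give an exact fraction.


Step 1: For U[0,10], F(v) = v/10 and f(v) = 1/10
Step 2: phi(v) = v - (1 - v/10)/(1/10) = v - (10 - v) = 2v - 10
Step 3: Set phi(r*) = 0: 2r* - 10 = 0
Step 4: r* = 10/2 = 5 (the number of bidders n = 10 does not enter)

5


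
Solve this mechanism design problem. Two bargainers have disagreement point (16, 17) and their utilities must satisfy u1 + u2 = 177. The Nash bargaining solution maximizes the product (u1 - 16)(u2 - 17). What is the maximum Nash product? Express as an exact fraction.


Step 1: The Nash solution splits surplus symmetrically above the disagreement point
Step 2: u1 = (total + d1 - d2)/2 = (177 + 16 - 17)/2 = 88
Step 3: u2 = (total - d1 + d2)/2 = (177 - 16 + 17)/2 = 89
Step 4: Nash product = (88 - 16) * (89 - 17)
Step 5: = 72 * 72 = 5184

5184


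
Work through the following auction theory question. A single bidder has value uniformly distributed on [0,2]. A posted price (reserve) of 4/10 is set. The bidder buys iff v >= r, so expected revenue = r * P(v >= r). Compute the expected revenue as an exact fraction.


Step 1: Posted price r = 2/5, value support [0,2]
Step 2: P(v >= r) = (2 - 2/5)/2 = 4/5
Step 3: Expected revenue = r * P(v >= r) = 2/5 * 4/5
Step 4: Revenue = 8/25

8/25


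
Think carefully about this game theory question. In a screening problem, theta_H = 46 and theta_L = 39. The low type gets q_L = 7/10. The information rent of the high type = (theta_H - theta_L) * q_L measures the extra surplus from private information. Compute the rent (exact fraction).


Step 1: theta_H - theta_L = 46 - 39 = 7
Step 2: Information rent = (theta_H - theta_L) * q_L
Step 3: = 7 * 7/10
Step 4: = 49/10

49/10


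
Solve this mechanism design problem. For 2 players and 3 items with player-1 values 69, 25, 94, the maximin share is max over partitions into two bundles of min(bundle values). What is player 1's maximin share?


Step 1: Item values = 69, 25, 94
Step 2: Enumerate all 2-bundle partitions and take the smaller bundle:
  Partition 1: {69} vs {25,94} -> bundles 69, 119; min = 69
  Partition 2: {25} vs {69,94} -> bundles 25, 163; min = 25
  Partition 3: {94} vs {69,25} -> bundles 94, 94; min = 94
Step 3: MMS = max(69, 25, 94) = 94

94


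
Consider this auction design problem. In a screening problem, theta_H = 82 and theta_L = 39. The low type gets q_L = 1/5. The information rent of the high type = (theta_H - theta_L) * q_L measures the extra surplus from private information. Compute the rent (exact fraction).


Step 1: theta_H - theta_L = 82 - 39 = 43
Step 2: Information rent = (theta_H - theta_L) * q_L
Step 3: = 43 * 1/5
Step 4: = 43/5

43/5


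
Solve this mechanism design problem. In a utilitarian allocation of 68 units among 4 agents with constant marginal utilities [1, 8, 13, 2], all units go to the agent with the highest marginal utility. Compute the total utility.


Step 1: The marginal utilities are [1, 8, 13, 2]
Step 2: The highest marginal utility is 13
Step 3: All 68 units go to that agent
Step 4: Total utility = 13 * 68 = 884

884


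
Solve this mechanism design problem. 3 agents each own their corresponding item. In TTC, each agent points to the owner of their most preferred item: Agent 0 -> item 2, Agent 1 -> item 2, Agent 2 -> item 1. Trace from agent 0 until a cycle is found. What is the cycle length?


Step 1: Trace the pointer graph from agent 0: 0 -> 2 -> 1 -> 2
Step 2: A cycle is detected when we revisit agent 2
Step 3: The cycle is: 2 -> 1 -> 2
Step 4: Cycle length = 2

2


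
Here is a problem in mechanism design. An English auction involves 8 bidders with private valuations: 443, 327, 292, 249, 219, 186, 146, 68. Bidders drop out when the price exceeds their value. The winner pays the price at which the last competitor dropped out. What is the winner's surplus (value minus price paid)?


Step 1: Identify the highest value: 443
Step 2: Identify the second-highest value: 327
Step 3: The final price = second-highest value = 327
Step 4: Surplus = 443 - 327 = 116

116


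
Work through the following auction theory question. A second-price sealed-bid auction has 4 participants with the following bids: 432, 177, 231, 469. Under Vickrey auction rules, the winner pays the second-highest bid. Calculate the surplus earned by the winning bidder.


Step 1: Sort bids in descending order: 469, 432, 231, 177
Step 2: The winning bid is the highest: 469
Step 3: The payment equals the second-highest bid: 432
Step 4: Surplus = winner's bid - payment = 469 - 432 = 37

37


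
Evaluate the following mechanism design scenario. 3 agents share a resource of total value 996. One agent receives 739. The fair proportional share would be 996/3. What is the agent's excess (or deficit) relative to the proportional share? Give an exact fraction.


Step 1: Proportional share = 996/3 = 332
Step 2: Agent's actual allocation = 739
Step 3: Excess = 739 - 332 = 407

407


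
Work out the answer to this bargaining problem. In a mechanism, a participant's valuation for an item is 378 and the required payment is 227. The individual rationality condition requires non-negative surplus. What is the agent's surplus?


Step 1: Surplus = value - payment = 378 - 227 = 151
Step 2: IR is satisfied (surplus >= 0)

151


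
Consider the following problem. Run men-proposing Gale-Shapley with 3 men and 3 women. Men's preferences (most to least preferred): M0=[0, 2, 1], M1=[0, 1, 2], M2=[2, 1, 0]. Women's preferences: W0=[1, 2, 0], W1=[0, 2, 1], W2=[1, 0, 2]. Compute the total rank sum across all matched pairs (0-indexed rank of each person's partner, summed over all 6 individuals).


Step 1: Run Gale-Shapley (men propose, women hold best offer):
  M0 proposes to W0; she accepts
  M1 proposes to W0; she switches from M0
  M2 proposes to W2; she accepts
  M0 proposes to W2; she switches from M2
  M2 proposes to W1; she accepts
Step 2: Final matching: W0-M1, W1-M2, W2-M0
Step 3: 0-indexed ranks (man's rank of his match, then woman's): 0 + 0 + 1 + 1 + 1 + 1
Step 4: Total rank sum = 4

4


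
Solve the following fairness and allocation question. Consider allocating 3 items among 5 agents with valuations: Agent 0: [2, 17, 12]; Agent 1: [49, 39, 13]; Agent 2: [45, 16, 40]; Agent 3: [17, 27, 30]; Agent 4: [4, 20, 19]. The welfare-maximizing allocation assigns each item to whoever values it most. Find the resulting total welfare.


Step 1: For each item, find the maximum value among all agents.
Step 2: Item 0 -> Agent 1 (value 49)
Step 3: Item 1 -> Agent 1 (value 39)
Step 4: Item 2 -> Agent 2 (value 40)
Step 5: Total welfare = 49 + 39 + 40 = 128

128


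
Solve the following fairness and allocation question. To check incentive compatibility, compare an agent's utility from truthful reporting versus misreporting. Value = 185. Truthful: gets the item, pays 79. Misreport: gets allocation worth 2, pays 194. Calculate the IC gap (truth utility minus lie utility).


Step 1: U(truth) = value - payment = 185 - 79 = 106
Step 2: U(lie) = allocation - payment = 2 - 194 = -192
Step 3: IC gap = 106 - (-192) = 298

298


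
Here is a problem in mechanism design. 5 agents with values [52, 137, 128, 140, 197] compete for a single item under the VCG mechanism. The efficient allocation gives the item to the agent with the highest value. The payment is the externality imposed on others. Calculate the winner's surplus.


Step 1: The winner is the agent with the highest value: agent 4 with value 197
Step 2: Values of other agents: [52, 137, 128, 140]
Step 3: VCG payment = max of others' values = 140
Step 4: Surplus = 197 - 140 = 57

57


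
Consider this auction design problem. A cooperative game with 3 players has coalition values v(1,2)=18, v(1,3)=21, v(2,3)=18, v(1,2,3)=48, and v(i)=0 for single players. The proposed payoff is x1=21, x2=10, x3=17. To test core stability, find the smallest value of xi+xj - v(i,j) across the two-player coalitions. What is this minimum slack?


Step 1: Slack for coalition (1,2): x1+x2 - v12 = 31 - 18 = 13
Step 2: Slack for coalition (1,3): x1+x3 - v13 = 38 - 21 = 17
Step 3: Slack for coalition (2,3): x2+x3 - v23 = 27 - 18 = 9
Step 4: Minimum slack = min(13, 17, 9) = 9, attained by (2,3); no pair can gain by deviating, so the allocation is in the core

9


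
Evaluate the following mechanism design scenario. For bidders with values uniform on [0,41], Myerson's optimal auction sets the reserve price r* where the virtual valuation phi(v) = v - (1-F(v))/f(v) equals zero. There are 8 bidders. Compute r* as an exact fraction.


Step 1: For U[0,41], F(v) = v/41 and f(v) = 1/41
Step 2: phi(v) = v - (1 - v/41)/(1/41) = v - (41 - v) = 2v - 41
Step 3: Set phi(r*) = 0: 2r* - 41 = 0
Step 4: r* = 41/2 (the number of bidders n = 8 does not enter)

41/2


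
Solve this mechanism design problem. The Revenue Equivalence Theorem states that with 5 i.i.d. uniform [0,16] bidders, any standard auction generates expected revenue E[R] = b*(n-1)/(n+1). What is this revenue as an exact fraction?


Step 1: By Revenue Equivalence, expected revenue = b*(n-1)/(n+1)
Step 2: Substituting n = 5, b = 16
Step 3: Revenue = 16*(5-1)/(5+1) = 16*4/6
Step 4: Revenue = 64/6 = 32/3

32/3


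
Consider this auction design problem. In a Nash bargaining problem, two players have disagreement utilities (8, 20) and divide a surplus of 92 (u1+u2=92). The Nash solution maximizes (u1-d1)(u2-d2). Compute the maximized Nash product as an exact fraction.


Step 1: The Nash solution splits surplus symmetrically above the disagreement point
Step 2: u1 = (total + d1 - d2)/2 = (92 + 8 - 20)/2 = 40
Step 3: u2 = (total - d1 + d2)/2 = (92 - 8 + 20)/2 = 52
Step 4: Nash product = (40 - 8) * (52 - 20)
Step 5: = 32 * 32 = 1024

1024


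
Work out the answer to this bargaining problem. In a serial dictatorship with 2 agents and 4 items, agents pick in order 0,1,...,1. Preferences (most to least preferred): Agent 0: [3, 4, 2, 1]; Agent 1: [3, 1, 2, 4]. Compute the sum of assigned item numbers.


Step 1: Agent 0 picks item 3
Step 2: Agent 1 picks item 1
Step 3: Sum = 3 + 1 = 4

4


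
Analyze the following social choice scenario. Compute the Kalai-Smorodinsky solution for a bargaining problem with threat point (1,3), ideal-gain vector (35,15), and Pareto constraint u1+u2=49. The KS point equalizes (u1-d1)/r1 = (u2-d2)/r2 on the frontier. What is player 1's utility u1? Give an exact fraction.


Step 1: At the KS point, (u1-d1)/r1 = (u2-d2)/r2 = t and u1+u2 = 49
Step 2: u1 = d1 + r1*t and u2 = d2 + r2*t, so (d1 + r1*t) + (d2 + r2*t) = 49
Step 3: t = (49 - 1 - 3)/(35 + 15) = 45/50 = 9/10
Step 4: u1 = d1 + r1*t = 1 + 35 * 9/10 = 65/2
Step 5: (Check: u2 = d2 + r2*t = 33/2; u1+u2 = 65/2 + 33/2 = 49, on the frontier.)

65/2


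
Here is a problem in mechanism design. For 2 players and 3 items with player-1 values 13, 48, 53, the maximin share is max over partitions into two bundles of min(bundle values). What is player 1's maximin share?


Step 1: Item values = 13, 48, 53
Step 2: Enumerate all 2-bundle partitions and take the smaller bundle:
  Partition 1: {13} vs {48,53} -> bundles 13, 101; min = 13
  Partition 2: {48} vs {13,53} -> bundles 48, 66; min = 48
  Partition 3: {53} vs {13,48} -> bundles 53, 61; min = 53
Step 3: MMS = max(13, 48, 53) = 53

53


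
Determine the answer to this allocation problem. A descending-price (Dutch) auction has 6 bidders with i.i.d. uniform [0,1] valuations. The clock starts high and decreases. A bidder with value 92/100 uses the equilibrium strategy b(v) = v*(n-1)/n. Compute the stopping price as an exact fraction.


Step 1: Dutch auctions are strategically equivalent to first-price auctions
Step 2: The equilibrium bid is b(v) = v*(n-1)/n
Step 3: b = 23/25 * 5/6
Step 4: b = 23/30

23/30


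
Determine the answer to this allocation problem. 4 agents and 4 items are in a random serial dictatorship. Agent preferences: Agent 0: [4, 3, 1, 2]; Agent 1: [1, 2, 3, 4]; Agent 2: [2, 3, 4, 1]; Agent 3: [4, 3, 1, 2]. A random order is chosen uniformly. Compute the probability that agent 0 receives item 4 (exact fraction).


Step 1: Agent 0 wants item 4
Step 2: There are 24 possible orderings of agents
Step 3: In 12 orderings, agent 0 gets item 4
Step 4: Probability = 12/24 = 1/2

1/2


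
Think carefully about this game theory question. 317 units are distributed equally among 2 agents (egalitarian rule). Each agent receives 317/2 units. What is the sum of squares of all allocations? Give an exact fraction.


Step 1: Each agent's share = 317/2
Step 2: Square of each share = (317/2)^2 = 100489/4
Step 3: Sum of squares = 2 * 100489/4 = 100489/2

100489/2


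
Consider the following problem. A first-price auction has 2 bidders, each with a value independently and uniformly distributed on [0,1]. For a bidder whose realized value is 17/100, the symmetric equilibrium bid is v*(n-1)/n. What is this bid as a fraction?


Step 1: The symmetric BNE bidding function is b(v) = v * (n-1) / n
Step 2: Substitute v = 17/100 and n = 2
Step 3: b = 17/100 * 1/2
Step 4: b = 17/200

17/200


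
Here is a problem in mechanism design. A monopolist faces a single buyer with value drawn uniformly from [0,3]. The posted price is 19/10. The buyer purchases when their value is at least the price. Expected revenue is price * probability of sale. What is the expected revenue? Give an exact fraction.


Step 1: Posted price r = 19/10, value support [0,3]
Step 2: P(v >= r) = (3 - 19/10)/3 = 11/30
Step 3: Expected revenue = r * P(v >= r) = 19/10 * 11/30
Step 4: Revenue = 209/300

209/300


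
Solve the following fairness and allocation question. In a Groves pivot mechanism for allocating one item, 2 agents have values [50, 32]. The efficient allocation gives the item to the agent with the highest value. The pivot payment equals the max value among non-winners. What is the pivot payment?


Step 1: The efficient winner is agent 0 with value 50
Step 2: Other agents' values: [32]
Step 3: Pivot payment = max(others) = 32
Step 4: The winner pays 32

32


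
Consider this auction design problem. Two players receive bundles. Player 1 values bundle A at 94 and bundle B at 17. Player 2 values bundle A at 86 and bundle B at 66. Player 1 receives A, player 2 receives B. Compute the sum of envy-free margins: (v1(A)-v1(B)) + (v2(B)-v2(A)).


Step 1: Player 1's margin = v1(A) - v1(B) = 94 - 17 = 77
Step 2: Player 2's margin = v2(B) - v2(A) = 66 - 86 = -20
Step 3: Total margin = 77 + -20 = 57

57


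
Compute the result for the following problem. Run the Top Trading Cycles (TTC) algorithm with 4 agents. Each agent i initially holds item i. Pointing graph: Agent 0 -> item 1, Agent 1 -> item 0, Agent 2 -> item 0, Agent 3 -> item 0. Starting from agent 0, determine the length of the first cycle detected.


Step 1: Trace the pointer graph from agent 0: 0 -> 1 -> 0
Step 2: A cycle is detected when we revisit agent 0
Step 3: The cycle is: 0 -> 1 -> 0
Step 4: Cycle length = 2

2


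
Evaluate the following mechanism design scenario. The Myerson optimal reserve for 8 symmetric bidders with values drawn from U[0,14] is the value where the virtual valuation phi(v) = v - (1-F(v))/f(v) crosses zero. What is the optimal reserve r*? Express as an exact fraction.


Step 1: For U[0,14], F(v) = v/14 and f(v) = 1/14
Step 2: phi(v) = v - (1 - v/14)/(1/14) = v - (14 - v) = 2v - 14
Step 3: Set phi(r*) = 0: 2r* - 14 = 0
Step 4: r* = 14/2 = 7 (the number of bidders n = 8 does not enter)

7


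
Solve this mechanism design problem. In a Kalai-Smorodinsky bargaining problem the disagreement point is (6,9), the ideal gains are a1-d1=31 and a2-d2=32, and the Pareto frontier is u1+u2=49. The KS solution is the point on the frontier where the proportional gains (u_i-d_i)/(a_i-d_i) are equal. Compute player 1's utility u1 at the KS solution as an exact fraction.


Step 1: At the KS point, (u1-d1)/r1 = (u2-d2)/r2 = t and u1+u2 = 49
Step 2: u1 = d1 + r1*t and u2 = d2 + r2*t, so (d1 + r1*t) + (d2 + r2*t) = 49
Step 3: t = (49 - 6 - 9)/(31 + 32) = 34/63
Step 4: u1 = d1 + r1*t = 6 + 31 * 34/63 = 1432/63
Step 5: (Check: u2 = d2 + r2*t = 1655/63; u1+u2 = 1432/63 + 1655/63 = 49, on the frontier.)

1432/63


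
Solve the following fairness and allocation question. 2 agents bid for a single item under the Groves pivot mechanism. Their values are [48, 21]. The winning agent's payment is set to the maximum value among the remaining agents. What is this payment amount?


Step 1: The efficient winner is agent 0 with value 48
Step 2: Other agents' values: [21]
Step 3: Pivot payment = max(others) = 21
Step 4: The winner pays 21

21


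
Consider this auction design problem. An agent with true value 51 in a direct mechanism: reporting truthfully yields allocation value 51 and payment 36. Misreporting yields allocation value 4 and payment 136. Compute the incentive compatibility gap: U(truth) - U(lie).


Step 1: U(truth) = value - payment = 51 - 36 = 15
Step 2: U(lie) = allocation - payment = 4 - 136 = -132
Step 3: IC gap = 15 - (-132) = 147

147


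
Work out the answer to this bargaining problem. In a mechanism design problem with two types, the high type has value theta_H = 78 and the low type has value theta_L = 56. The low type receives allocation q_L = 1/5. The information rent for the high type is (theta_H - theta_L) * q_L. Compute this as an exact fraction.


Step 1: theta_H - theta_L = 78 - 56 = 22
Step 2: Information rent = (theta_H - theta_L) * q_L
Step 3: = 22 * 1/5
Step 4: = 22/5

22/5


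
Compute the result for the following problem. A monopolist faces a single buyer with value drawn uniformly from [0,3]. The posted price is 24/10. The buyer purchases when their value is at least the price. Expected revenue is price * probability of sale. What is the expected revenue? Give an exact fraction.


Step 1: Posted price r = 12/5, value support [0,3]
Step 2: P(v >= r) = (3 - 12/5)/3 = 1/5
Step 3: Expected revenue = r * P(v >= r) = 12/5 * 1/5
Step 4: Revenue = 12/25

12/25


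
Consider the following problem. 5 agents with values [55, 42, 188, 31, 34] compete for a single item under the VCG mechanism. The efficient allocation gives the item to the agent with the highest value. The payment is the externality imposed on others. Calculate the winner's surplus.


Step 1: The winner is the agent with the highest value: agent 2 with value 188
Step 2: Values of other agents: [55, 42, 31, 34]
Step 3: VCG payment = max of others' values = 55
Step 4: Surplus = 188 - 55 = 133

133


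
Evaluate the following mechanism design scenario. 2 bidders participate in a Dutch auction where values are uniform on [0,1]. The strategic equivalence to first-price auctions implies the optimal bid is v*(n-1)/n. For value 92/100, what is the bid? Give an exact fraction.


Step 1: Dutch auctions are strategically equivalent to first-price auctions
Step 2: The equilibrium bid is b(v) = v*(n-1)/n
Step 3: b = 23/25 * 1/2
Step 4: b = 23/50

23/50


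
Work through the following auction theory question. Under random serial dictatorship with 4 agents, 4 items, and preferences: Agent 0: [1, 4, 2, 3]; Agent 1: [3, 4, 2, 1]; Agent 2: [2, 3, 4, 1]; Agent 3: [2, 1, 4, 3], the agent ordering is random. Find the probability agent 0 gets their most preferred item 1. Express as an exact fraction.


Step 1: Agent 0 wants item 1
Step 2: There are 24 possible orderings of agents
Step 3: In 20 orderings, agent 0 gets item 1
Step 4: Probability = 20/24 = 5/6

5/6


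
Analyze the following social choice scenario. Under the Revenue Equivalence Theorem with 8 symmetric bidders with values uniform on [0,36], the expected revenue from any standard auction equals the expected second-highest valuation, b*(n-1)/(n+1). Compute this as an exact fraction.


Step 1: By Revenue Equivalence, expected revenue = b*(n-1)/(n+1)
Step 2: Substituting n = 8, b = 36
Step 3: Revenue = 36*(8-1)/(8+1) = 36*7/9
Step 4: Revenue = 252/9 = 28

28


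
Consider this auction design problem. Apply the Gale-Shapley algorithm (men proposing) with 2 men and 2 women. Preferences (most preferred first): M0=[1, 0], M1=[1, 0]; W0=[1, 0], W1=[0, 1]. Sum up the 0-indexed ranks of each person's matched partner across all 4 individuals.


Step 1: Run Gale-Shapley (men propose, women hold best offer):
  M0 proposes to W1; she accepts
  M1 proposes to W1; rejected
  M1 proposes to W0; she accepts
Step 2: Final matching: W0-M1, W1-M0
Step 3: 0-indexed ranks (man's rank of his match, then woman's): 1 + 0 + 0 + 0
Step 4: Total rank sum = 1

1
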